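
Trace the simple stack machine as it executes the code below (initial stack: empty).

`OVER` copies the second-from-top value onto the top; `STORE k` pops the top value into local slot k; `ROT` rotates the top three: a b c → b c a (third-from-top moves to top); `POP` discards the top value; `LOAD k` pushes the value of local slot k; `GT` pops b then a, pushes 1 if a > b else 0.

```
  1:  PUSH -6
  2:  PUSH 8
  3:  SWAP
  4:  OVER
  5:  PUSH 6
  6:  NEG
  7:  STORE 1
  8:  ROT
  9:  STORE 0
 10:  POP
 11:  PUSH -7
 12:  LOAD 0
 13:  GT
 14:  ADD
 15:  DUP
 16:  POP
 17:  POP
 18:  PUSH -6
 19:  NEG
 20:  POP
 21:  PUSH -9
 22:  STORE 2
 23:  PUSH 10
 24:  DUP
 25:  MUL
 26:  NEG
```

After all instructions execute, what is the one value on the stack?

-100

PUSH -6 -> -6
PUSH 8  -> -6 8
SWAP    -> 8 -6
OVER    -> 8 -6 8
PUSH 6  -> 8 -6 8 6
NEG     -> 8 -6 8 -6
STORE 1 -> 8 -6 8
ROT     -> -6 8 8
STORE 0 -> -6 8
POP     -> -6
PUSH -7 -> -6 -7
LOAD 0  -> -6 -7 8
GT      -> -6 0
ADD     -> -6
DUP     -> -6 -6
POP     -> -6
POP     -> (empty)
PUSH -6 -> -6
NEG     -> 6
POP     -> (empty)
PUSH -9 -> -9
STORE 2 -> (empty)
PUSH 10 -> 10
DUP     -> 10 10
MUL     -> 100
NEG     -> -100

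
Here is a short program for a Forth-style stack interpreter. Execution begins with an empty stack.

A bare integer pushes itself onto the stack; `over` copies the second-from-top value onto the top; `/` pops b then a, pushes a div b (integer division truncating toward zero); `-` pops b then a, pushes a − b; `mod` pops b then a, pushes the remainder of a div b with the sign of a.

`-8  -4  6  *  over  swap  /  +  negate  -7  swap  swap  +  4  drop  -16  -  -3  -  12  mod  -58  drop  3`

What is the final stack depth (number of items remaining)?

-8      -8
-4      -8 -4
6       -8 -4 6
*       -8 -24
over    -8 -24 -8
swap    -8 -8 -24
/       -8 0
+       -8
negate  8
-7      8 -7
swap    -7 8
swap    8 -7
+       1
4       1 4
drop    1
-16     1 -16
-       17
-3      17 -3
-       20
12      20 12
mod     8
-58     8 -58
drop    8
3       8 3

2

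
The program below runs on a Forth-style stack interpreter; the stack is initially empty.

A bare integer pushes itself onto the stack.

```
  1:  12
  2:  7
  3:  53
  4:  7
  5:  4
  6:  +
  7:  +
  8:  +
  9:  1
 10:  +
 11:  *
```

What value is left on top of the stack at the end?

12 → 12
7  → 12 7
53 → 12 7 53
7  → 12 7 53 7
4  → 12 7 53 7 4
+  → 12 7 53 11
+  → 12 7 64
+  → 12 71
1  → 12 71 1
+  → 12 72
*  → 864

864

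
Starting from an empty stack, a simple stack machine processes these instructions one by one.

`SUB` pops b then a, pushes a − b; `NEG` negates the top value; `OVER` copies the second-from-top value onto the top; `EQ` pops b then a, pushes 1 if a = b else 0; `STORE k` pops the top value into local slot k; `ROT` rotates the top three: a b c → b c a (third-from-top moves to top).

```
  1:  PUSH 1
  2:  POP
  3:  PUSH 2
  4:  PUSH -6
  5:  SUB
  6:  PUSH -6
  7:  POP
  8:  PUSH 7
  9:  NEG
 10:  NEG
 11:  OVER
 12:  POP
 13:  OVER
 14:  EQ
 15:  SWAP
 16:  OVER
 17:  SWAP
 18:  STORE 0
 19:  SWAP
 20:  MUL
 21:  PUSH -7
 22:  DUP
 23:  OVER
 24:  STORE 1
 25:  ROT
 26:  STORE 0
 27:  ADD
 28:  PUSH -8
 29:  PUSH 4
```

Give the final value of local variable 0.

0

PUSH 1  → [1]
POP     → []
PUSH 2  → [2]
PUSH -6 → [2, -6]
SUB     → [8]
PUSH -6 → [8, -6]
POP     → [8]
PUSH 7  → [8, 7]
NEG     → [8, -7]
NEG     → [8, 7]
OVER    → [8, 7, 8]
POP     → [8, 7]
OVER    → [8, 7, 8]
EQ      → [8, 0]
SWAP    → [0, 8]
OVER    → [0, 8, 0]
SWAP    → [0, 0, 8]
STORE 0 → [0, 0]
SWAP    → [0, 0]
MUL     → [0]
PUSH -7 → [0, -7]
DUP     → [0, -7, -7]
OVER    → [0, -7, -7, -7]
STORE 1 → [0, -7, -7]
ROT     → [-7, -7, 0]
STORE 0 → [-7, -7]
ADD     → [-14]
PUSH -8 → [-14, -8]
PUSH 4  → [-14, -8, 4]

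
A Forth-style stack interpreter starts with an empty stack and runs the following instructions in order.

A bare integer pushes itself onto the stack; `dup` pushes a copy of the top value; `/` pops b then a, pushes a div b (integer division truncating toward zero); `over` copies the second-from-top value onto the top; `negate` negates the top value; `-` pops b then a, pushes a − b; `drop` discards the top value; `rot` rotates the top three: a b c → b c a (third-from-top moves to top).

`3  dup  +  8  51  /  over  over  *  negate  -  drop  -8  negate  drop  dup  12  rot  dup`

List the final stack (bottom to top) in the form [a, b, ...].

[6, 12, 6, 6]

3      : 3
dup    : 3 3
+      : 6
8      : 6 8
51     : 6 8 51
/      : 6 0
over   : 6 0 6
over   : 6 0 6 0
*      : 6 0 0
negate : 6 0 0
-      : 6 0
drop   : 6
-8     : 6 -8
negate : 6 8
drop   : 6
dup    : 6 6
12     : 6 6 12
rot    : 6 12 6
dup    : 6 12 6 6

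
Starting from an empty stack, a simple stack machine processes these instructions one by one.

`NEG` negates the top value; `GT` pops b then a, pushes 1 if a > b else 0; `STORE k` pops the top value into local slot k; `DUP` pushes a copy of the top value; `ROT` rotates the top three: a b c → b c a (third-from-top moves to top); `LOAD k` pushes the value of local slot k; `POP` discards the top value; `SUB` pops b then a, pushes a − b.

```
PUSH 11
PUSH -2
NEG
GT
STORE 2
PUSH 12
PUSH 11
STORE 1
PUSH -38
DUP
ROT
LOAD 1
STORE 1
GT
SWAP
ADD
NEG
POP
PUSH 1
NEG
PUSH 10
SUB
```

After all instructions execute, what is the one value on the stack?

PUSH 11   11
PUSH -2   11 -2
NEG       11 2
GT        1
STORE 2   (empty)
PUSH 12   12
PUSH 11   12 11
STORE 1   12
PUSH -38  12 -38
DUP       12 -38 -38
ROT       -38 -38 12
LOAD 1    -38 -38 12 11
STORE 1   -38 -38 12
GT        -38 0
SWAP      0 -38
ADD       -38
NEG       38
POP       (empty)
PUSH 1    1
NEG       -1
PUSH 10   -1 10
SUB       -11

-11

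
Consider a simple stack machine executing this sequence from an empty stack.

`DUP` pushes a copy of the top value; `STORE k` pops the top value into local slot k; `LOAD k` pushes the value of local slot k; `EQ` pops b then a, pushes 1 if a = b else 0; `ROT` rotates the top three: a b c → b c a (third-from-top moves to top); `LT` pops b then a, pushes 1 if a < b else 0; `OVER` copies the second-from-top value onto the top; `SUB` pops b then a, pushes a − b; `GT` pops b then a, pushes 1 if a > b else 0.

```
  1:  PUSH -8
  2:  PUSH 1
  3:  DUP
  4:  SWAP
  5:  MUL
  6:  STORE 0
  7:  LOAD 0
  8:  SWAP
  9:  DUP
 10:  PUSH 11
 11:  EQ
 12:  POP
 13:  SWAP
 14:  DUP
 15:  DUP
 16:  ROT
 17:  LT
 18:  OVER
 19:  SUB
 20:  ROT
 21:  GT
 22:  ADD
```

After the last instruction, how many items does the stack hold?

1

PUSH -8  -8
PUSH 1   -8 1
DUP      -8 1 1
SWAP     -8 1 1
MUL      -8 1
STORE 0  -8
LOAD 0   -8 1
SWAP     1 -8
DUP      1 -8 -8
PUSH 11  1 -8 -8 11
EQ       1 -8 0
POP      1 -8
SWAP     -8 1
DUP      -8 1 1
DUP      -8 1 1 1
ROT      -8 1 1 1
LT       -8 1 0
OVER     -8 1 0 1
SUB      -8 1 -1
ROT      1 -1 -8
GT       1 1
ADD      2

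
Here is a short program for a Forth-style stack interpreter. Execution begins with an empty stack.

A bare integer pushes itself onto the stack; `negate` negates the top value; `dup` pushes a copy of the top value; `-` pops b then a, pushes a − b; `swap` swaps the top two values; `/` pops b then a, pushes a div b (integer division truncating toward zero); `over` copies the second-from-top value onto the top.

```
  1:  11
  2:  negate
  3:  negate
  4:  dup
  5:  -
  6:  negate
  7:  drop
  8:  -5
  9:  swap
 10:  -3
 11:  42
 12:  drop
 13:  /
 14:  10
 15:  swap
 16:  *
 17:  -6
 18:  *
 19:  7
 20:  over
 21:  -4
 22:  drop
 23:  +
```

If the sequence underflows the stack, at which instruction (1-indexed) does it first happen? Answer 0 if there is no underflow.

11     : 11
negate : -11
negate : 11
dup    : 11 11
-      : 0
negate : 0
drop   : (empty)
-5     : -5
swap  — needs 2 operands, stack has 1 → underflow

9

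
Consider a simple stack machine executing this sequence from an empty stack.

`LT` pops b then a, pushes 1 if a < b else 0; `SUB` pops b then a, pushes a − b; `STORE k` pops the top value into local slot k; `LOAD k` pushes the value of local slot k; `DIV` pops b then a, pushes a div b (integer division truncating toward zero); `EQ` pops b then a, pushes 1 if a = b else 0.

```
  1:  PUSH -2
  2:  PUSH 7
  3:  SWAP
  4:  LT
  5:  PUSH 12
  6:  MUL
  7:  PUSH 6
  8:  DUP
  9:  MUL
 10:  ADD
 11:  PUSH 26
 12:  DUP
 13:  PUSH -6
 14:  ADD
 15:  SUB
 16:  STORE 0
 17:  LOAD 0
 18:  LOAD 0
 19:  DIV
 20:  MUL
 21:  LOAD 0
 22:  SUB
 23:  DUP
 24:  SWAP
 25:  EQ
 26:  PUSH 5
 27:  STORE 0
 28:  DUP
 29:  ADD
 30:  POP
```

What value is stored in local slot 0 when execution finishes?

5

PUSH -2 -> [-2]
PUSH 7  -> [-2, 7]
SWAP    -> [7, -2]
LT      -> [0]
PUSH 12 -> [0, 12]
MUL     -> [0]
PUSH 6  -> [0, 6]
DUP     -> [0, 6, 6]
MUL     -> [0, 36]
ADD     -> [36]
PUSH 26 -> [36, 26]
DUP     -> [36, 26, 26]
PUSH -6 -> [36, 26, 26, -6]
ADD     -> [36, 26, 20]
SUB     -> [36, 6]
STORE 0 -> [36]
LOAD 0  -> [36, 6]
LOAD 0  -> [36, 6, 6]
DIV     -> [36, 1]
MUL     -> [36]
LOAD 0  -> [36, 6]
SUB     -> [30]
DUP     -> [30, 30]
SWAP    -> [30, 30]
EQ      -> [1]
PUSH 5  -> [1, 5]
STORE 0 -> [1]
DUP     -> [1, 1]
ADD     -> [2]
POP     -> []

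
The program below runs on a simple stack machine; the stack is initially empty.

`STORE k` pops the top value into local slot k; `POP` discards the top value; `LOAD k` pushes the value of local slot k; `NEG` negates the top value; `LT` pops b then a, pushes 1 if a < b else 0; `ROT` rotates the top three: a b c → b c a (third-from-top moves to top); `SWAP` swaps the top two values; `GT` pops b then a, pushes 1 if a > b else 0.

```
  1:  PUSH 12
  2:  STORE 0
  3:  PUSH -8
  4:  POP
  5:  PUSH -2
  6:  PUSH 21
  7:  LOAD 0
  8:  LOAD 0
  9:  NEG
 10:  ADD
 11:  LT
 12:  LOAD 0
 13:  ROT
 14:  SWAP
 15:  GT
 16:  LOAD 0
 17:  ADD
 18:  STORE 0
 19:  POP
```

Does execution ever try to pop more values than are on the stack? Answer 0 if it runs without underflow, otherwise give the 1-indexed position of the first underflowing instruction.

PUSH 12 : 12
STORE 0 : (empty)
PUSH -8 : -8
POP     : (empty)
PUSH -2 : -2
PUSH 21 : -2 21
LOAD 0  : -2 21 12
LOAD 0  : -2 21 12 12
NEG     : -2 21 12 -12
ADD     : -2 21 0
LT      : -2 0
LOAD 0  : -2 0 12
ROT     : 0 12 -2
SWAP    : 0 -2 12
GT      : 0 0
LOAD 0  : 0 0 12
ADD     : 0 12
STORE 0 : 0
POP     : (empty)

0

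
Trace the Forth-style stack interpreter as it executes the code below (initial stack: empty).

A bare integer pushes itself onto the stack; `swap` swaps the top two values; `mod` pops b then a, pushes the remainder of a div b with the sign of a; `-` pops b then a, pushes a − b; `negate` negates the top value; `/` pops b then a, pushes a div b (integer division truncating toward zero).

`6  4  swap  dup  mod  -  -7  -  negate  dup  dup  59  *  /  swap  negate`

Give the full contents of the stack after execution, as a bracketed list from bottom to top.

6       [6]
4       [6, 4]
swap    [4, 6]
dup     [4, 6, 6]
mod     [4, 0]
-       [4]
-7      [4, -7]
-       [11]
negate  [-11]
dup     [-11, -11]
dup     [-11, -11, -11]
59      [-11, -11, -11, 59]
*       [-11, -11, -649]
/       [-11, 0]
swap    [0, -11]
negate  [0, 11]

[0, 11]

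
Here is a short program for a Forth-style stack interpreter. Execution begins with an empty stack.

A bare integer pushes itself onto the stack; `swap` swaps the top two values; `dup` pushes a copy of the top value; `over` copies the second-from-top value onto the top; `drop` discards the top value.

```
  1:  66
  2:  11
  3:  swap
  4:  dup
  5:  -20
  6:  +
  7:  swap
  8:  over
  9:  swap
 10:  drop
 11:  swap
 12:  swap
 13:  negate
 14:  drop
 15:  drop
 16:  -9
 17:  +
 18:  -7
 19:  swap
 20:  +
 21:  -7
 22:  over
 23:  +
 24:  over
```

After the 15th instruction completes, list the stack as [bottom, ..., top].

[11]

66     -> 66
11     -> 66 11
swap   -> 11 66
dup    -> 11 66 66
-20    -> 11 66 66 -20
+      -> 11 66 46
swap   -> 11 46 66
over   -> 11 46 66 46
swap   -> 11 46 46 66
drop   -> 11 46 46
swap   -> 11 46 46
swap   -> 11 46 46
negate -> 11 46 -46
drop   -> 11 46
drop   -> 11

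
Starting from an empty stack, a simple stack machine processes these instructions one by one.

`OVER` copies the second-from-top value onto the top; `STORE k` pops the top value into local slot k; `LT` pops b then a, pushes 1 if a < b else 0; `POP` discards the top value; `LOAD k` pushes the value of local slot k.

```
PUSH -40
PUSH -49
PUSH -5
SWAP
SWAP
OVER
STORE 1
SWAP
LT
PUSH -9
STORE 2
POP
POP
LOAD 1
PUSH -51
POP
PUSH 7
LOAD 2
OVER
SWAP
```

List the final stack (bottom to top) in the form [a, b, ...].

PUSH -40  -40
PUSH -49  -40 -49
PUSH -5   -40 -49 -5
SWAP      -40 -5 -49
SWAP      -40 -49 -5
OVER      -40 -49 -5 -49
STORE 1   -40 -49 -5
SWAP      -40 -5 -49
LT        -40 0
PUSH -9   -40 0 -9
STORE 2   -40 0
POP       -40
POP       (empty)
LOAD 1    -49
PUSH -51  -49 -51
POP       -49
PUSH 7    -49 7
LOAD 2    -49 7 -9
OVER      -49 7 -9 7
SWAP      -49 7 7 -9

[-49, 7, 7, -9]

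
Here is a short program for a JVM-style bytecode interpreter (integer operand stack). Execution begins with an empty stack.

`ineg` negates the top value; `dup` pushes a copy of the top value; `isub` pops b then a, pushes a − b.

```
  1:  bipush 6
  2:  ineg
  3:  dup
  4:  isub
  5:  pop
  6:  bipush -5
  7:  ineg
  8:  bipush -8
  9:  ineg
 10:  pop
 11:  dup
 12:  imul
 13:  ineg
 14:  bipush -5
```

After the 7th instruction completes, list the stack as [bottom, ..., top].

bipush 6   [6]
ineg       [-6]
dup        [-6, -6]
isub       [0]
pop        []
bipush -5  [-5]
ineg       [5]

[5]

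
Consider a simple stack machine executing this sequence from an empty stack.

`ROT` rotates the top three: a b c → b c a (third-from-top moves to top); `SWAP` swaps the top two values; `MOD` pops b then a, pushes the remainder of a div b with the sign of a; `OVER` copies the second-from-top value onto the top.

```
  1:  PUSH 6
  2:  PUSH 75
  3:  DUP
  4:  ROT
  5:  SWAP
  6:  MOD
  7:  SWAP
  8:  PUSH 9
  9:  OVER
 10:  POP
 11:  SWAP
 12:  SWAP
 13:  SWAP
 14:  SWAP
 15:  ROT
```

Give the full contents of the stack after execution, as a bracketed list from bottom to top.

[75, 9, 6]

PUSH 6  -> [6]
PUSH 75 -> [6, 75]
DUP     -> [6, 75, 75]
ROT     -> [75, 75, 6]
SWAP    -> [75, 6, 75]
MOD     -> [75, 6]
SWAP    -> [6, 75]
PUSH 9  -> [6, 75, 9]
OVER    -> [6, 75, 9, 75]
POP     -> [6, 75, 9]
SWAP    -> [6, 9, 75]
SWAP    -> [6, 75, 9]
SWAP    -> [6, 9, 75]
SWAP    -> [6, 75, 9]
ROT     -> [75, 9, 6]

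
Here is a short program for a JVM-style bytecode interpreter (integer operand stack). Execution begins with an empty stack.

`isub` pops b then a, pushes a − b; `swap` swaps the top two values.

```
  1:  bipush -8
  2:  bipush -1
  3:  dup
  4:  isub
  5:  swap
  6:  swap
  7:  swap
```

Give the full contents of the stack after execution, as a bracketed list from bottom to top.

bipush -8  [-8]
bipush -1  [-8, -1]
dup        [-8, -1, -1]
isub       [-8, 0]
swap       [0, -8]
swap       [-8, 0]
swap       [0, -8]

[0, -8]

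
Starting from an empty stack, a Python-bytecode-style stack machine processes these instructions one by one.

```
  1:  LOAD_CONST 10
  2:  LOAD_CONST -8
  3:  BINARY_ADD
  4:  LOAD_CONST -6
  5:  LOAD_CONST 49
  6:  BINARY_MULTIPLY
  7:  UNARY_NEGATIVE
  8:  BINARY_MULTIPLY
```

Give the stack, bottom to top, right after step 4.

[2, -6]

LOAD_CONST 10  10
LOAD_CONST -8  10 -8
BINARY_ADD     2
LOAD_CONST -6  2 -6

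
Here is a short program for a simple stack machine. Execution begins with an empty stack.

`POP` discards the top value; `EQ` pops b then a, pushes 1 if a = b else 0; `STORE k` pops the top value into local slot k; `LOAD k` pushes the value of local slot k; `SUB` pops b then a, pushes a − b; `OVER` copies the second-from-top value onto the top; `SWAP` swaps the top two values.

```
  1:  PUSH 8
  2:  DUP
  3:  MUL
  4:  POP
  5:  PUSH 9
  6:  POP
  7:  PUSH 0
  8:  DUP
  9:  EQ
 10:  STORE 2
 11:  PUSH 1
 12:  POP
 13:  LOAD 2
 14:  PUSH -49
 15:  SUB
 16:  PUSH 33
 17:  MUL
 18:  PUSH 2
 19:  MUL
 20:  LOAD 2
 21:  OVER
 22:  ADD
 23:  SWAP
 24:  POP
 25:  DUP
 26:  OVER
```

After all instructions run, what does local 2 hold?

1

PUSH 8   → 8
DUP      → 8 8
MUL      → 64
POP      → (empty)
PUSH 9   → 9
POP      → (empty)
PUSH 0   → 0
DUP      → 0 0
EQ       → 1
STORE 2  → (empty)
PUSH 1   → 1
POP      → (empty)
LOAD 2   → 1
PUSH -49 → 1 -49
SUB      → 50
PUSH 33  → 50 33
MUL      → 1650
PUSH 2   → 1650 2
MUL      → 3300
LOAD 2   → 3300 1
OVER     → 3300 1 3300
ADD      → 3300 3301
SWAP     → 3301 3300
POP      → 3301
DUP      → 3301 3301
OVER     → 3301 3301 3301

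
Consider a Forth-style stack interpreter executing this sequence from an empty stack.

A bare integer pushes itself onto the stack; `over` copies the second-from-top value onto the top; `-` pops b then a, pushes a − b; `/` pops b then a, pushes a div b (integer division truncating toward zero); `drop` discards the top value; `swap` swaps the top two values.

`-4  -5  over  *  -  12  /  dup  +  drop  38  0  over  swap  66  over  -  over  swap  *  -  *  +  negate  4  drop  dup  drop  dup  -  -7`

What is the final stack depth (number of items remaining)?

2

-4     : [-4]
-5     : [-4, -5]
over   : [-4, -5, -4]
*      : [-4, 20]
-      : [-24]
12     : [-24, 12]
/      : [-2]
dup    : [-2, -2]
+      : [-4]
drop   : []
38     : [38]
0      : [38, 0]
over   : [38, 0, 38]
swap   : [38, 38, 0]
66     : [38, 38, 0, 66]
over   : [38, 38, 0, 66, 0]
-      : [38, 38, 0, 66]
over   : [38, 38, 0, 66, 0]
swap   : [38, 38, 0, 0, 66]
*      : [38, 38, 0, 0]
-      : [38, 38, 0]
*      : [38, 0]
+      : [38]
negate : [-38]
4      : [-38, 4]
drop   : [-38]
dup    : [-38, -38]
drop   : [-38]
dup    : [-38, -38]
-      : [0]
-7     : [0, -7]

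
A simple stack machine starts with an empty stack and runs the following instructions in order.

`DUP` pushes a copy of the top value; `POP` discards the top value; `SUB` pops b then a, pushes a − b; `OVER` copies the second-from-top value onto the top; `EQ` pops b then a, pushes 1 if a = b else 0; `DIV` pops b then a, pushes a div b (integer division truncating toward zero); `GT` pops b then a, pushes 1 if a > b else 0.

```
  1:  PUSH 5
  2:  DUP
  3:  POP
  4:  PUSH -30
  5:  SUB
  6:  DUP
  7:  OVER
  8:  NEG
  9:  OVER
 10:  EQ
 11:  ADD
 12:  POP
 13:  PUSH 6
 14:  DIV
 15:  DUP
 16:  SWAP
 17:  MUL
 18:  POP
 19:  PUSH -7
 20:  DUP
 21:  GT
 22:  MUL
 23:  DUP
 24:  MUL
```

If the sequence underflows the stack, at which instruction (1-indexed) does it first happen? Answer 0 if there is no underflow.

22

PUSH 5   : [5]
DUP      : [5, 5]
POP      : [5]
PUSH -30 : [5, -30]
SUB      : [35]
DUP      : [35, 35]
OVER     : [35, 35, 35]
NEG      : [35, 35, -35]
OVER     : [35, 35, -35, 35]
EQ       : [35, 35, 0]
ADD      : [35, 35]
POP      : [35]
PUSH 6   : [35, 6]
DIV      : [5]
DUP      : [5, 5]
SWAP     : [5, 5]
MUL      : [25]
POP      : []
PUSH -7  : [-7]
DUP      : [-7, -7]
GT       : [0]
MUL  — needs 2 operands, stack has 1 → underflow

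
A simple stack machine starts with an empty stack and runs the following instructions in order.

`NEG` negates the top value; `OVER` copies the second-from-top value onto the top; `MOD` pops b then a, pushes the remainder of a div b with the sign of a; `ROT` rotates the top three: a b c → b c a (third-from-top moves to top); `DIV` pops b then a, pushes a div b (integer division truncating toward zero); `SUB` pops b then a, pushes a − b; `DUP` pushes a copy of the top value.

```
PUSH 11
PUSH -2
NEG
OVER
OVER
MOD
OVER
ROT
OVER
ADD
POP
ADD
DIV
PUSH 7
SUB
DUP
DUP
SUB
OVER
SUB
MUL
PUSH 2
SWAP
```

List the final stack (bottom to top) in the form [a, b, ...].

[2, -16]

PUSH 11 -> 11
PUSH -2 -> 11 -2
NEG     -> 11 2
OVER    -> 11 2 11
OVER    -> 11 2 11 2
MOD     -> 11 2 1
OVER    -> 11 2 1 2
ROT     -> 11 1 2 2
OVER    -> 11 1 2 2 2
ADD     -> 11 1 2 4
POP     -> 11 1 2
ADD     -> 11 3
DIV     -> 3
PUSH 7  -> 3 7
SUB     -> -4
DUP     -> -4 -4
DUP     -> -4 -4 -4
SUB     -> -4 0
OVER    -> -4 0 -4
SUB     -> -4 4
MUL     -> -16
PUSH 2  -> -16 2
SWAP    -> 2 -16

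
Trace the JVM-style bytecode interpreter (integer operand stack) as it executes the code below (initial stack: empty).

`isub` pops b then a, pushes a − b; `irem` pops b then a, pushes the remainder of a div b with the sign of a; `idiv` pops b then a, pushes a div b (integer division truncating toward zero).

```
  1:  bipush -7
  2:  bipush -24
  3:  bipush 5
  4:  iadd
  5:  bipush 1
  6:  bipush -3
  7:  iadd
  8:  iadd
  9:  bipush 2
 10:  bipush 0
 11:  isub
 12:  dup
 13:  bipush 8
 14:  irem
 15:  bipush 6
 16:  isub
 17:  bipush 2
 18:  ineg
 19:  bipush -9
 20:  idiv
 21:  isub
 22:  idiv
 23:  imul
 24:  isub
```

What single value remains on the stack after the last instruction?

-7

bipush -7  → [-7]
bipush -24 → [-7, -24]
bipush 5   → [-7, -24, 5]
iadd       → [-7, -19]
bipush 1   → [-7, -19, 1]
bipush -3  → [-7, -19, 1, -3]
iadd       → [-7, -19, -2]
iadd       → [-7, -21]
bipush 2   → [-7, -21, 2]
bipush 0   → [-7, -21, 2, 0]
isub       → [-7, -21, 2]
dup        → [-7, -21, 2, 2]
bipush 8   → [-7, -21, 2, 2, 8]
irem       → [-7, -21, 2, 2]
bipush 6   → [-7, -21, 2, 2, 6]
isub       → [-7, -21, 2, -4]
bipush 2   → [-7, -21, 2, -4, 2]
ineg       → [-7, -21, 2, -4, -2]
bipush -9  → [-7, -21, 2, -4, -2, -9]
idiv       → [-7, -21, 2, -4, 0]
isub       → [-7, -21, 2, -4]
idiv       → [-7, -21, 0]
imul       → [-7, 0]
isub       → [-7]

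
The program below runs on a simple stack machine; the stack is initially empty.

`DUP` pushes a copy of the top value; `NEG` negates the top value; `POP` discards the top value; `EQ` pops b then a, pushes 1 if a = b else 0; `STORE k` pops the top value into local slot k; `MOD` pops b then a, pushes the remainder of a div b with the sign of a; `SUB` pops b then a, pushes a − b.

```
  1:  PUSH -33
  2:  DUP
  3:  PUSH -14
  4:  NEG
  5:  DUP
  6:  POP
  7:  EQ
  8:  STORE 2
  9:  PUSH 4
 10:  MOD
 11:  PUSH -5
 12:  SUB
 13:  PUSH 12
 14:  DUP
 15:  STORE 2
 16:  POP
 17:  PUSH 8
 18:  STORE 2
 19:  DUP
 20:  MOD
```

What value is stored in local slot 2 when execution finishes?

8

PUSH -33 -> [-33]
DUP      -> [-33, -33]
PUSH -14 -> [-33, -33, -14]
NEG      -> [-33, -33, 14]
DUP      -> [-33, -33, 14, 14]
POP      -> [-33, -33, 14]
EQ       -> [-33, 0]
STORE 2  -> [-33]
PUSH 4   -> [-33, 4]
MOD      -> [-1]
PUSH -5  -> [-1, -5]
SUB      -> [4]
PUSH 12  -> [4, 12]
DUP      -> [4, 12, 12]
STORE 2  -> [4, 12]
POP      -> [4]
PUSH 8   -> [4, 8]
STORE 2  -> [4]
DUP      -> [4, 4]
MOD      -> [0]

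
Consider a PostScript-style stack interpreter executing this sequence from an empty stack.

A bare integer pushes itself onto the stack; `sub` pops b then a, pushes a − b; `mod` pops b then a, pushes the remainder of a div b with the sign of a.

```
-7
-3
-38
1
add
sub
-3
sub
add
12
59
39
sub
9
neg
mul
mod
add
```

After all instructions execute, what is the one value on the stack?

42

-7  → -7
-3  → -7 -3
-38 → -7 -3 -38
1   → -7 -3 -38 1
add → -7 -3 -37
sub → -7 34
-3  → -7 34 -3
sub → -7 37
add → 30
12  → 30 12
59  → 30 12 59
39  → 30 12 59 39
sub → 30 12 20
9   → 30 12 20 9
neg → 30 12 20 -9
mul → 30 12 -180
mod → 30 12
add → 42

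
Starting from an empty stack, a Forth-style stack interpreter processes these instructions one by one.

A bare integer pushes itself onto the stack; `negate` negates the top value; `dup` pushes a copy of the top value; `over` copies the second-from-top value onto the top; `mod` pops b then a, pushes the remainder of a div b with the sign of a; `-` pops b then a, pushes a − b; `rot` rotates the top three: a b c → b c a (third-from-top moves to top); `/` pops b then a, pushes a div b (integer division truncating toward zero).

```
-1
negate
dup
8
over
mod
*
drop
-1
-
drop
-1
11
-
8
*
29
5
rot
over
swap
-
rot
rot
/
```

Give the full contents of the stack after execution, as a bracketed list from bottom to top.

-1     : [-1]
negate : [1]
dup    : [1, 1]
8      : [1, 1, 8]
over   : [1, 1, 8, 1]
mod    : [1, 1, 0]
*      : [1, 0]
drop   : [1]
-1     : [1, -1]
-      : [2]
drop   : []
-1     : [-1]
11     : [-1, 11]
-      : [-12]
8      : [-12, 8]
*      : [-96]
29     : [-96, 29]
5      : [-96, 29, 5]
rot    : [29, 5, -96]
over   : [29, 5, -96, 5]
swap   : [29, 5, 5, -96]
-      : [29, 5, 101]
rot    : [5, 101, 29]
rot    : [101, 29, 5]
/      : [101, 5]

[101, 5]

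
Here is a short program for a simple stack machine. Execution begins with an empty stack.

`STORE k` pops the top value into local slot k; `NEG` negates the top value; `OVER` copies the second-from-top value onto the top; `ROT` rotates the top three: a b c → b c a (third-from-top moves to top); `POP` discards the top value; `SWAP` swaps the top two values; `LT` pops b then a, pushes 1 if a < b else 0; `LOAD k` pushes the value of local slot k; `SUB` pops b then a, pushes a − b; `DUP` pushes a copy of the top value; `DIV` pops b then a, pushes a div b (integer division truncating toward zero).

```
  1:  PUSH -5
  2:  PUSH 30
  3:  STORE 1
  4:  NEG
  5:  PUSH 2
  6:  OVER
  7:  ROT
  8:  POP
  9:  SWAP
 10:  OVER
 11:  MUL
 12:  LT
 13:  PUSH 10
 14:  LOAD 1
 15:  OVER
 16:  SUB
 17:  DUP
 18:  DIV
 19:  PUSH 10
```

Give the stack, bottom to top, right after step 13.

PUSH -5 -> -5
PUSH 30 -> -5 30
STORE 1 -> -5
NEG     -> 5
PUSH 2  -> 5 2
OVER    -> 5 2 5
ROT     -> 2 5 5
POP     -> 2 5
SWAP    -> 5 2
OVER    -> 5 2 5
MUL     -> 5 10
LT      -> 1
PUSH 10 -> 1 10

[1, 10]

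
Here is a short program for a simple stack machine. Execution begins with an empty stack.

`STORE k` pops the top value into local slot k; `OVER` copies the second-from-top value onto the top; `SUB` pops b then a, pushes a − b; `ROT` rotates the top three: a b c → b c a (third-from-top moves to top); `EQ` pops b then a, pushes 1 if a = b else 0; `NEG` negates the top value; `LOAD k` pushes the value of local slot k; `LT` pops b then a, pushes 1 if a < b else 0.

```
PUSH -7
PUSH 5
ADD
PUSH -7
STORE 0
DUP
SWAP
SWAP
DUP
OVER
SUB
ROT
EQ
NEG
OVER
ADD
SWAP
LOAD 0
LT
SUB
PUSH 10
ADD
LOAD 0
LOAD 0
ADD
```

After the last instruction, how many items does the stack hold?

2

PUSH -7 : [-7]
PUSH 5  : [-7, 5]
ADD     : [-2]
PUSH -7 : [-2, -7]
STORE 0 : [-2]
DUP     : [-2, -2]
SWAP    : [-2, -2]
SWAP    : [-2, -2]
DUP     : [-2, -2, -2]
OVER    : [-2, -2, -2, -2]
SUB     : [-2, -2, 0]
ROT     : [-2, 0, -2]
EQ      : [-2, 0]
NEG     : [-2, 0]
OVER    : [-2, 0, -2]
ADD     : [-2, -2]
SWAP    : [-2, -2]
LOAD 0  : [-2, -2, -7]
LT      : [-2, 0]
SUB     : [-2]
PUSH 10 : [-2, 10]
ADD     : [8]
LOAD 0  : [8, -7]
LOAD 0  : [8, -7, -7]
ADD     : [8, -14]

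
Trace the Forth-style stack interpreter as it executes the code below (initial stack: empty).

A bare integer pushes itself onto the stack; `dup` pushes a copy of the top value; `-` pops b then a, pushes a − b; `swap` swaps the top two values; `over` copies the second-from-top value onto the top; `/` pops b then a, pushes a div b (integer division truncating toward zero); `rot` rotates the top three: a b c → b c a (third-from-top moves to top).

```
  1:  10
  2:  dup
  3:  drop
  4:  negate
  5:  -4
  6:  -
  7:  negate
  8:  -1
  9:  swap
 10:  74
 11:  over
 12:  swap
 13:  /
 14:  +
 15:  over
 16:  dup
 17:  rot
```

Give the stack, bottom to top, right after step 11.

10      10
dup     10 10
drop    10
negate  -10
-4      -10 -4
-       -6
negate  6
-1      6 -1
swap    -1 6
74      -1 6 74
over    -1 6 74 6

[-1, 6, 74, 6]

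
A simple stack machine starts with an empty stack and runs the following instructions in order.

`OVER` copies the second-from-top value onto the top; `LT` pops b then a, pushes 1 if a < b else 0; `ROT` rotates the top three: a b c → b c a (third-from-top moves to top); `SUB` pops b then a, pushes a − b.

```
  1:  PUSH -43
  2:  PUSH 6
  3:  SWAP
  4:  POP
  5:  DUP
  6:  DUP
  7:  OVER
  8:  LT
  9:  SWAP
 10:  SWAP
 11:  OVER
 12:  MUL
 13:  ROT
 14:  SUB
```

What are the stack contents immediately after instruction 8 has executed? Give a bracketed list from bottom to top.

PUSH -43  [-43]
PUSH 6    [-43, 6]
SWAP      [6, -43]
POP       [6]
DUP       [6, 6]
DUP       [6, 6, 6]
OVER      [6, 6, 6, 6]
LT        [6, 6, 0]

[6, 6, 0]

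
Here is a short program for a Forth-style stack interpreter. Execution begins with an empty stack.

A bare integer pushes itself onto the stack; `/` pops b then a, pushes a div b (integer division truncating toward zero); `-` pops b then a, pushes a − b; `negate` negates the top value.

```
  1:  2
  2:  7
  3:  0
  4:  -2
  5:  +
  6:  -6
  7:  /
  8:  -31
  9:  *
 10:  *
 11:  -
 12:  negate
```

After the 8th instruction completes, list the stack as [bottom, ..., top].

2   : [2]
7   : [2, 7]
0   : [2, 7, 0]
-2  : [2, 7, 0, -2]
+   : [2, 7, -2]
-6  : [2, 7, -2, -6]
/   : [2, 7, 0]
-31 : [2, 7, 0, -31]

[2, 7, 0, -31]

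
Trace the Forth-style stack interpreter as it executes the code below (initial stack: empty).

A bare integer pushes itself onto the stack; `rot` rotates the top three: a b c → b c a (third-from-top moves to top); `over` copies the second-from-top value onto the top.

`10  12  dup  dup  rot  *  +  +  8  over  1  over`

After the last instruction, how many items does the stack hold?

5

10   : 10
12   : 10 12
dup  : 10 12 12
dup  : 10 12 12 12
rot  : 10 12 12 12
*    : 10 12 144
+    : 10 156
+    : 166
8    : 166 8
over : 166 8 166
1    : 166 8 166 1
over : 166 8 166 1 166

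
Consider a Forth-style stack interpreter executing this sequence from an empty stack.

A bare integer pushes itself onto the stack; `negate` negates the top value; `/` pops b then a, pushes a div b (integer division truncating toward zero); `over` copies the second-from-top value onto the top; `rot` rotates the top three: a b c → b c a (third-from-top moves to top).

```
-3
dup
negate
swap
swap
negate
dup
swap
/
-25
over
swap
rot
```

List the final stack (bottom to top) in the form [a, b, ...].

[-3, 1, -25, 1]

-3     -> -3
dup    -> -3 -3
negate -> -3 3
swap   -> 3 -3
swap   -> -3 3
negate -> -3 -3
dup    -> -3 -3 -3
swap   -> -3 -3 -3
/      -> -3 1
-25    -> -3 1 -25
over   -> -3 1 -25 1
swap   -> -3 1 1 -25
rot    -> -3 1 -25 1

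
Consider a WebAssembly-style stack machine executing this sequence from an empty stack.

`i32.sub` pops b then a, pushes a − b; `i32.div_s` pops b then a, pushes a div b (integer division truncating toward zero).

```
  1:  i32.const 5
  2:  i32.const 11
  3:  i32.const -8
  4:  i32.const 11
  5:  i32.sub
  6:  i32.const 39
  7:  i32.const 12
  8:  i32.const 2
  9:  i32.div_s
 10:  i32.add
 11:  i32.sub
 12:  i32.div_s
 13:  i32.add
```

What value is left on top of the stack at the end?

5

i32.const 5  -> 5
i32.const 11 -> 5 11
i32.const -8 -> 5 11 -8
i32.const 11 -> 5 11 -8 11
i32.sub      -> 5 11 -19
i32.const 39 -> 5 11 -19 39
i32.const 12 -> 5 11 -19 39 12
i32.const 2  -> 5 11 -19 39 12 2
i32.div_s    -> 5 11 -19 39 6
i32.add      -> 5 11 -19 45
i32.sub      -> 5 11 -64
i32.div_s    -> 5 0
i32.add      -> 5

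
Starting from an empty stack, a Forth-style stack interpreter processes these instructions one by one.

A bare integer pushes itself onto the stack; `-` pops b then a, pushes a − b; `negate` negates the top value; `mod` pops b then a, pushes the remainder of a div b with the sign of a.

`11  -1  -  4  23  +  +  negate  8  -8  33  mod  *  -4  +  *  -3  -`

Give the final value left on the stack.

11      [11]
-1      [11, -1]
-       [12]
4       [12, 4]
23      [12, 4, 23]
+       [12, 27]
+       [39]
negate  [-39]
8       [-39, 8]
-8      [-39, 8, -8]
33      [-39, 8, -8, 33]
mod     [-39, 8, -8]
*       [-39, -64]
-4      [-39, -64, -4]
+       [-39, -68]
*       [2652]
-3      [2652, -3]
-       [2655]

2655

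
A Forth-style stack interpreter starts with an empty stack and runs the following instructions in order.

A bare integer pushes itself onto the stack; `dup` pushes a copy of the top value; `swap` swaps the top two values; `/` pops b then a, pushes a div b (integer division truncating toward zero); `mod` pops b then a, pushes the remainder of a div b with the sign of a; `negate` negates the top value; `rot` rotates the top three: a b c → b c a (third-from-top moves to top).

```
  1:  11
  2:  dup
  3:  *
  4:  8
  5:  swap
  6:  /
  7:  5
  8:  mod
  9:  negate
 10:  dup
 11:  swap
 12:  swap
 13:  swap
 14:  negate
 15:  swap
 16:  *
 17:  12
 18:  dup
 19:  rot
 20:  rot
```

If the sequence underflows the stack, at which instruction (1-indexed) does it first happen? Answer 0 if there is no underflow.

11      11
dup     11 11
*       121
8       121 8
swap    8 121
/       0
5       0 5
mod     0
negate  0
dup     0 0
swap    0 0
swap    0 0
swap    0 0
negate  0 0
swap    0 0
*       0
12      0 12
dup     0 12 12
rot     12 12 0
rot     12 0 12

0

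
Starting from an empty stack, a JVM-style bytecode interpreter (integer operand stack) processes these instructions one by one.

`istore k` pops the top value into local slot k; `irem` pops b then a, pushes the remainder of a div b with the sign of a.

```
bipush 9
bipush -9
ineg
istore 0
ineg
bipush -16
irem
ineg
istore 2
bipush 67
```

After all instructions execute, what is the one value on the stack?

67

bipush 9   : 9
bipush -9  : 9 -9
ineg       : 9 9
istore 0   : 9
ineg       : -9
bipush -16 : -9 -16
irem       : -9
ineg       : 9
istore 2   : (empty)
bipush 67  : 67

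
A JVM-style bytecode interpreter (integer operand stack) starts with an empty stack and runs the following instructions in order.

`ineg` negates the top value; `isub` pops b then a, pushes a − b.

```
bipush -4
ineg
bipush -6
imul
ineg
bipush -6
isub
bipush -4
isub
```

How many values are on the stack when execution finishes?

bipush -4 : [-4]
ineg      : [4]
bipush -6 : [4, -6]
imul      : [-24]
ineg      : [24]
bipush -6 : [24, -6]
isub      : [30]
bipush -4 : [30, -4]
isub      : [34]

1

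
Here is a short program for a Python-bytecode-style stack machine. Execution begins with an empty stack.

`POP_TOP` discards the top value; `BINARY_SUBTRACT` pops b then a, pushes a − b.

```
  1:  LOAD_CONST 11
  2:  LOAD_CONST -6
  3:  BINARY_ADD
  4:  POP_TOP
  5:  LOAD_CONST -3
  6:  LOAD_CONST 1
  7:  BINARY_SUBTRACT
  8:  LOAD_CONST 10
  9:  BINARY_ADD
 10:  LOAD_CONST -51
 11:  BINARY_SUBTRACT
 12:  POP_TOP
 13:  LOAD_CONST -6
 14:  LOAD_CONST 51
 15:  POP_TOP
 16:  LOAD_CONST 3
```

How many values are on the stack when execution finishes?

LOAD_CONST 11   → 11
LOAD_CONST -6   → 11 -6
BINARY_ADD      → 5
POP_TOP         → (empty)
LOAD_CONST -3   → -3
LOAD_CONST 1    → -3 1
BINARY_SUBTRACT → -4
LOAD_CONST 10   → -4 10
BINARY_ADD      → 6
LOAD_CONST -51  → 6 -51
BINARY_SUBTRACT → 57
POP_TOP         → (empty)
LOAD_CONST -6   → -6
LOAD_CONST 51   → -6 51
POP_TOP         → -6
LOAD_CONST 3    → -6 3

2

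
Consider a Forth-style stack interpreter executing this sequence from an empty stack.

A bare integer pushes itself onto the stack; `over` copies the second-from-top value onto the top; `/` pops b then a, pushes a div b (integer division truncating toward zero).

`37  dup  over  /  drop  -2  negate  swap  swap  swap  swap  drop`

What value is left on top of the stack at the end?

37     → 37
dup    → 37 37
over   → 37 37 37
/      → 37 1
drop   → 37
-2     → 37 -2
negate → 37 2
swap   → 2 37
swap   → 37 2
swap   → 2 37
swap   → 37 2
drop   → 37

37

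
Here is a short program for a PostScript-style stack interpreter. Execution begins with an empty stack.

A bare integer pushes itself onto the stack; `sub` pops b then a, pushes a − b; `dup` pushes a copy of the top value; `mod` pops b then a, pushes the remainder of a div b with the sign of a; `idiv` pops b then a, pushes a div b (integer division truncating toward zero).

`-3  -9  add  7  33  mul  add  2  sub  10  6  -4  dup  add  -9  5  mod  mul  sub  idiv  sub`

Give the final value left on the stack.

-3   : [-3]
-9   : [-3, -9]
add  : [-12]
7    : [-12, 7]
33   : [-12, 7, 33]
mul  : [-12, 231]
add  : [219]
2    : [219, 2]
sub  : [217]
10   : [217, 10]
6    : [217, 10, 6]
-4   : [217, 10, 6, -4]
dup  : [217, 10, 6, -4, -4]
add  : [217, 10, 6, -8]
-9   : [217, 10, 6, -8, -9]
5    : [217, 10, 6, -8, -9, 5]
mod  : [217, 10, 6, -8, -4]
mul  : [217, 10, 6, 32]
sub  : [217, 10, -26]
idiv : [217, 0]
sub  : [217]

217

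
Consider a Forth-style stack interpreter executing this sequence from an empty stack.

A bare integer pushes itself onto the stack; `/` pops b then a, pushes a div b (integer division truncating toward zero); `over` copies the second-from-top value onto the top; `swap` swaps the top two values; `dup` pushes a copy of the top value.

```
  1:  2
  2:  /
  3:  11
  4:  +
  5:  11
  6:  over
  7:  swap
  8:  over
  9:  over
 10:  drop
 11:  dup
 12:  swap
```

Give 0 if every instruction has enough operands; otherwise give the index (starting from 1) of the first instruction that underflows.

2

2 : 2
/  — needs 2 operands, stack has 1 → underflow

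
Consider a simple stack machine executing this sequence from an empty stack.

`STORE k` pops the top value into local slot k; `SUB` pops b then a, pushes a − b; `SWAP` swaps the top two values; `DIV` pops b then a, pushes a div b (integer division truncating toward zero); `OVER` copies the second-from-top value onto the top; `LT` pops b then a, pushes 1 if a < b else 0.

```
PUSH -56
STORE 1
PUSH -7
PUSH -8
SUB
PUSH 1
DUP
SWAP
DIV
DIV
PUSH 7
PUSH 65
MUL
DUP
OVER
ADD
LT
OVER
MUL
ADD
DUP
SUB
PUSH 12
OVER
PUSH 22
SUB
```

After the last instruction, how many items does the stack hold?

PUSH -56 : -56
STORE 1  : (empty)
PUSH -7  : -7
PUSH -8  : -7 -8
SUB      : 1
PUSH 1   : 1 1
DUP      : 1 1 1
SWAP     : 1 1 1
DIV      : 1 1
DIV      : 1
PUSH 7   : 1 7
PUSH 65  : 1 7 65
MUL      : 1 455
DUP      : 1 455 455
OVER     : 1 455 455 455
ADD      : 1 455 910
LT       : 1 1
OVER     : 1 1 1
MUL      : 1 1
ADD      : 2
DUP      : 2 2
SUB      : 0
PUSH 12  : 0 12
OVER     : 0 12 0
PUSH 22  : 0 12 0 22
SUB      : 0 12 -22

3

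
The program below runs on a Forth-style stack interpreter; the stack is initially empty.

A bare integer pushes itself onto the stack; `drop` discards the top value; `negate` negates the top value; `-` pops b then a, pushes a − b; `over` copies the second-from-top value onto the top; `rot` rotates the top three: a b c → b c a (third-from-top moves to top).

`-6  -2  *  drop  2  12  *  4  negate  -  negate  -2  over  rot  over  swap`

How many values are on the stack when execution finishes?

-6      -6
-2      -6 -2
*       12
drop    (empty)
2       2
12      2 12
*       24
4       24 4
negate  24 -4
-       28
negate  -28
-2      -28 -2
over    -28 -2 -28
rot     -2 -28 -28
over    -2 -28 -28 -28
swap    -2 -28 -28 -28

4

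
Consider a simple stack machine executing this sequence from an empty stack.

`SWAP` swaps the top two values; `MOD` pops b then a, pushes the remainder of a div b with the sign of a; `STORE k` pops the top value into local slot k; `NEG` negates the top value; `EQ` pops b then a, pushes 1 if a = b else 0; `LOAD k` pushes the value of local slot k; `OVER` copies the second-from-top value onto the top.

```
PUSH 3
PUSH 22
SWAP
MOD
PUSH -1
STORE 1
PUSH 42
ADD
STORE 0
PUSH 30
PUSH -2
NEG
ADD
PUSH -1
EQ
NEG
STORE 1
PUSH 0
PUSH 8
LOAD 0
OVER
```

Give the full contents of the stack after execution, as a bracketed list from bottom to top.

[0, 8, 43, 8]

PUSH 3  -> [3]
PUSH 22 -> [3, 22]
SWAP    -> [22, 3]
MOD     -> [1]
PUSH -1 -> [1, -1]
STORE 1 -> [1]
PUSH 42 -> [1, 42]
ADD     -> [43]
STORE 0 -> []
PUSH 30 -> [30]
PUSH -2 -> [30, -2]
NEG     -> [30, 2]
ADD     -> [32]
PUSH -1 -> [32, -1]
EQ      -> [0]
NEG     -> [0]
STORE 1 -> []
PUSH 0  -> [0]
PUSH 8  -> [0, 8]
LOAD 0  -> [0, 8, 43]
OVER    -> [0, 8, 43, 8]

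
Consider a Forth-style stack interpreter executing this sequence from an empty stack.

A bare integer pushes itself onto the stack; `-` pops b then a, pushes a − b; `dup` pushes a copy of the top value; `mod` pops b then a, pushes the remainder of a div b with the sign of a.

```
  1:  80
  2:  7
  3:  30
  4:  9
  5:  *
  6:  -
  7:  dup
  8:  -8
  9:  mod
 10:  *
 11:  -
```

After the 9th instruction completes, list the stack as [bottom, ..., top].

[80, -263, -7]

80   80
7    80 7
30   80 7 30
9    80 7 30 9
*    80 7 270
-    80 -263
dup  80 -263 -263
-8   80 -263 -263 -8
mod  80 -263 -7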